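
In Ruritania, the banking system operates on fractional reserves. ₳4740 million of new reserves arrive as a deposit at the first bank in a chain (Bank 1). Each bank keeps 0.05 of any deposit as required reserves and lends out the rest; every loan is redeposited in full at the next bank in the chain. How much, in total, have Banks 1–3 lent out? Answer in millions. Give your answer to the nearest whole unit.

₳12845 million

Bank i lends (1 − rr)^i of the original deposit: Bank 1 lends 4740·0.9500 = 4503.0000, Bank 2 lends 4740·0.9500² = 4277.8500, and so on.
Summing a geometric series: total = 4740·[0.9500·(1 − 0.9500^3) / (1 − 0.9500)] = 12844.8075 million.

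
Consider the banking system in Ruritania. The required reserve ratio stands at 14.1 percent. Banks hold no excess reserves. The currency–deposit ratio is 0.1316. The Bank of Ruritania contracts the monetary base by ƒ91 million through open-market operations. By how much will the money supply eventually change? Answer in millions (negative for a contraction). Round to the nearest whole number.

-378 million

The money multiplier is m = (1 + c) / (rr + c) = (1 + 0.1316) / (0.141 + 0.1316) ≈ 4.1511.
The sale removes 91 million of base, so ΔM = m × ΔMB = 4.1511 × (−91) = -377.7501 million.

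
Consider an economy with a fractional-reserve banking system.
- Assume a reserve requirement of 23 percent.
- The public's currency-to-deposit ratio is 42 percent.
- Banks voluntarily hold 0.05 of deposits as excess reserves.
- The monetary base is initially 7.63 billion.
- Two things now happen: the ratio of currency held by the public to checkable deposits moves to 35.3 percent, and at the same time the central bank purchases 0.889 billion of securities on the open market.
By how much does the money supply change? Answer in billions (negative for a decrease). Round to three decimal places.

2.731 billion

Before: m₁ = (1 + 0.42) / (0.23 + 0.05 + 0.42) ≈ 2.02857, MB₁ = 7.63, so M₁ = 2.02857 × 7.63 ≈ 15.478 billion.
After: m₂ = (1 + 0.353) / (0.23 + 0.05 + 0.353) ≈ 2.13744, MB₂ = 7.63 + 0.889 = 8.519, so M₂ = 2.13744 × 8.519 ≈ 18.2089 billion.
ΔM = M₂ − M₁ = 18.2089 − 15.478 = 2.7309 billion.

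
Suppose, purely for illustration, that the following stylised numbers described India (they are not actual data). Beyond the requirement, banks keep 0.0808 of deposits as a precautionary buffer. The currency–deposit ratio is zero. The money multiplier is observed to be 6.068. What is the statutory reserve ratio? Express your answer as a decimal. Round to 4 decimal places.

Using m = 6.068. Since m = (1 + c)/(c + rr + e), the denominator satisfies c + rr + e = (1 + c)/m = (1 + 0) / 6.068 ≈ 0.164799.
With c = 0 and e = 0.0808, the statutory reserve ratio is 0.164799 − 0 − 0.0808 = 0.083999.

0.0840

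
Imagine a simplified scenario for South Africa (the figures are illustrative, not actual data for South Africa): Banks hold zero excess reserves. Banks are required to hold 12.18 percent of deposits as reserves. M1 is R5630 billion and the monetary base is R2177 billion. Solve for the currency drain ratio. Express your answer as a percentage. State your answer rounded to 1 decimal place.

Using m = M/MB = 5630/2177 ≈ 2.586128. From m = (1 + c)/(c + rr + e), rearranging gives 1 + c = m·(c + rr + e), so c·(1 − m) = m·(rr + e) − 1.
Hence c = [m·(rr + e) − 1]/(1 − m) = [2.586128 × (0.1218 + 0) − 1] / (1 − 2.586128) ≈ 0.431875.

43.2%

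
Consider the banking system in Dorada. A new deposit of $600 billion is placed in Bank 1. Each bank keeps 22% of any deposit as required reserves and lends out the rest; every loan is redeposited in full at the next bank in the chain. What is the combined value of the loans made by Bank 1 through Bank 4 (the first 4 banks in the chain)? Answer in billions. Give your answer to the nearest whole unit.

$1340 billion

Bank i lends (1 − rr)^i of the original deposit: Bank 1 lends 600·0.7800 = 468.0000, Bank 2 lends 600·0.7800² = 365.0400, and so on.
Summing a geometric series: total = 600·[0.7800·(1 − 0.7800^4) / (1 − 0.7800)] ≈ 1339.8615 billion.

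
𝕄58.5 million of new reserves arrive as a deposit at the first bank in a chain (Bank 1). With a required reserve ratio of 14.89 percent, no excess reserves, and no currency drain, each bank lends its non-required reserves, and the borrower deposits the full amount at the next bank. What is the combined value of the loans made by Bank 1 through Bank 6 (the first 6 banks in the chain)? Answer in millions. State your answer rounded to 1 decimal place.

𝕄207.3 million

Bank i lends (1 − rr)^i of the original deposit: Bank 1 lends 58.5·0.8511 ≈ 49.7893, Bank 2 lends 58.5·0.8511² ≈ 42.3757, and so on.
Summing a geometric series: total = 58.5·[0.8511·(1 − 0.8511^6) / (1 − 0.8511)] ≈ 207.2871 million.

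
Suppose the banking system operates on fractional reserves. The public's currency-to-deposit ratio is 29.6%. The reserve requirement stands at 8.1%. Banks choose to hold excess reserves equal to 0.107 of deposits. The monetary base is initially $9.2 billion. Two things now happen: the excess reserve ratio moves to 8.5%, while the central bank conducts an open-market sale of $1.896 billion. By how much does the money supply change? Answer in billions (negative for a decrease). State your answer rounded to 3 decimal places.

-4.146 billion

Before: m₁ = (1 + 0.296) / (0.081 + 0.107 + 0.296) ≈ 2.67769, MB₁ = 9.2, so M₁ = 2.67769 × 9.2 ≈ 24.6347 billion.
After: m₂ = (1 + 0.296) / (0.081 + 0.085 + 0.296) ≈ 2.80519, MB₂ = 9.2 − 1.896 = 7.304, so M₂ = 2.80519 × 7.304 ≈ 20.4891 billion.
ΔM = M₂ − M₁ = 20.4891 − 24.6347 = -4.1456 billion.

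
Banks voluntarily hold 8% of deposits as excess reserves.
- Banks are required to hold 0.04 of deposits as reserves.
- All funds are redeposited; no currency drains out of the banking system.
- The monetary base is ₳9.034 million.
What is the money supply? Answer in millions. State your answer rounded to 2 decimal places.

₳75.28 million

The money multiplier is m = 1 / (rr + e) = 1 / (0.04 + 0.08) ≈ 8.3333.
So M = m × MB = 8.3333 × 9.034 ≈ 75.283 million.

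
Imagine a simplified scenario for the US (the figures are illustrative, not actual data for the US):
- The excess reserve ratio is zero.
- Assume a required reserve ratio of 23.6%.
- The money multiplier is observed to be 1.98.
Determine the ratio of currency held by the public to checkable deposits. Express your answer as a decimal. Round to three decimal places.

0.544

Using m = 1.98. From m = (1 + c)/(c + rr + e), rearranging gives 1 + c = m·(c + rr + e), so c·(1 − m) = m·(rr + e) − 1.
Hence c = [m·(rr + e) − 1]/(1 − m) = [1.98 × (0.236 + 0) − 1] / (1 − 1.98) ≈ 0.543592.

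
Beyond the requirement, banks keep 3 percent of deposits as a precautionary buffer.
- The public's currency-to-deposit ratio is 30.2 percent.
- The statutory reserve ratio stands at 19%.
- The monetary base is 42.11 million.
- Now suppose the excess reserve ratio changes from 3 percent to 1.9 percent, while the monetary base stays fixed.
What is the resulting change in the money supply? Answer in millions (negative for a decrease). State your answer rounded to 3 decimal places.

Initially m₁ = (1 + 0.302) / (0.19 + 0.03 + 0.302) ≈ 2.494253, so M₁ = 2.494253 × 42.11 ≈ 105.033 million.
After the change m₂ = (1 + 0.302) / (0.19 + 0.019 + 0.302) ≈ 2.547945, so M₂ = 2.547945 × 42.11 ≈ 107.294 million.
ΔM = M₂ − M₁ = 107.294 − 105.033 = 2.261 million.

2.261 million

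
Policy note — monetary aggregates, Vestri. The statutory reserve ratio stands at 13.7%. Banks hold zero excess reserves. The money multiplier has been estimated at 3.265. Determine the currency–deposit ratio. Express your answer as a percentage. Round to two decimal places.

24.40%

Using m = 3.265. From m = (1 + c)/(c + rr + e), rearranging gives 1 + c = m·(c + rr + e), so c·(1 − m) = m·(rr + e) − 1.
Hence c = [m·(rr + e) − 1]/(1 − m) = [3.265 × (0.137 + 0) − 1] / (1 − 3.265) ≈ 0.244015.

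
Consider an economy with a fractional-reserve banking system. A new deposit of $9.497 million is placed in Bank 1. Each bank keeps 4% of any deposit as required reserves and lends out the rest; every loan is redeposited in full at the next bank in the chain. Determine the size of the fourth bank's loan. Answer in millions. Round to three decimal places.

$8.066 million

Each bank lends a fraction (1 − rr) = 0.9600 of the deposit it receives, so Bank 4 receives 9.497·0.9600^3 and lends 9.497·0.9600^4 ≈ 8.0662 million.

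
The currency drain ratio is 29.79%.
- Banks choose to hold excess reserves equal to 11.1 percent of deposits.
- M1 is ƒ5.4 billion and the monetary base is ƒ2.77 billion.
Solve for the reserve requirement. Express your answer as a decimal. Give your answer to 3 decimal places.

Using m = M/MB = 5.4/2.77 ≈ 1.949458. Since m = (1 + c)/(c + rr + e), the denominator satisfies c + rr + e = (1 + c)/m = (1 + 0.2979) / 1.949458 ≈ 0.665775.
With c = 0.2979 and e = 0.111, the reserve requirement is 0.665775 − 0.2979 − 0.111 = 0.256875.

0.257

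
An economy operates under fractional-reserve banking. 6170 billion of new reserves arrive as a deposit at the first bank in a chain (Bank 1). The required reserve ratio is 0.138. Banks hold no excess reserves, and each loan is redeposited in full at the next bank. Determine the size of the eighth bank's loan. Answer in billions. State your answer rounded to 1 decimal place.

1880.8 billion

Each bank lends a fraction (1 − rr) = 0.8620 of the deposit it receives, so Bank 8 receives 6170·0.8620^7 and lends 6170·0.8620^8 ≈ 1880.8029 billion.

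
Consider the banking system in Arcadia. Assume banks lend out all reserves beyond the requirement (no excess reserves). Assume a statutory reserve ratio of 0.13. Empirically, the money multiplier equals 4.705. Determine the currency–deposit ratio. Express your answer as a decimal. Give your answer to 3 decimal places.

Using m = 4.705. From m = (1 + c)/(c + rr + e), rearranging gives 1 + c = m·(c + rr + e), so c·(1 − m) = m·(rr + e) − 1.
Hence c = [m·(rr + e) − 1]/(1 − m) = [4.705 × (0.13 + 0) − 1] / (1 − 4.705) ≈ 0.104818.

0.105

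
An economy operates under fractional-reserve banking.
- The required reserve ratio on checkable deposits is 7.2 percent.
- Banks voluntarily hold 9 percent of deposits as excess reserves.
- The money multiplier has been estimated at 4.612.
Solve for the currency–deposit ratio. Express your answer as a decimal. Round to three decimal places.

0.070

Using m = 4.612. From m = (1 + c)/(c + rr + e), rearranging gives 1 + c = m·(c + rr + e), so c·(1 − m) = m·(rr + e) − 1.
Hence c = [m·(rr + e) − 1]/(1 − m) = [4.612 × (0.072 + 0.09) − 1] / (1 − 4.612) ≈ 0.070004.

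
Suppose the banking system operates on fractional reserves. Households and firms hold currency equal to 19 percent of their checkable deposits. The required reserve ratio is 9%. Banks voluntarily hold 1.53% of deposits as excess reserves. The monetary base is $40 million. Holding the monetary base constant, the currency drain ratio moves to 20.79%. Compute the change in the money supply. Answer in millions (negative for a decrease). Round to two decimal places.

-6.93 million

Initially m₁ = (1 + 0.19) / (0.09 + 0.0153 + 0.19) ≈ 4.02980, so M₁ = 4.02980 × 40 = 161.192 million.
After the change m₂ = (1 + 0.2079) / (0.09 + 0.0153 + 0.2079) ≈ 3.85664, so M₂ = 3.85664 × 40 = 154.2656 million.
ΔM = M₂ − M₁ = 154.2656 − 161.192 = -6.9264 million.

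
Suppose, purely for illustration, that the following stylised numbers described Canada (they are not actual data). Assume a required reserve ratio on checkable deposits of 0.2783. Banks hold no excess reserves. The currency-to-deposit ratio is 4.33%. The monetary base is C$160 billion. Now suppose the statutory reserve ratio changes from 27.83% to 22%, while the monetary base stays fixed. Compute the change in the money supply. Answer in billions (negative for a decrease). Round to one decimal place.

Initially m₁ = (1 + 0.0433) / (0.2783 + 0.0433) ≈ 3.24409, so M₁ = 3.24409 × 160 = 519.0544 billion.
After the change m₂ = (1 + 0.0433) / (0.22 + 0.0433) ≈ 3.96240, so M₂ = 3.96240 × 160 = 633.984 billion.
ΔM = M₂ − M₁ = 633.984 − 519.0544 = 114.9296 billion.

C$114.9 billion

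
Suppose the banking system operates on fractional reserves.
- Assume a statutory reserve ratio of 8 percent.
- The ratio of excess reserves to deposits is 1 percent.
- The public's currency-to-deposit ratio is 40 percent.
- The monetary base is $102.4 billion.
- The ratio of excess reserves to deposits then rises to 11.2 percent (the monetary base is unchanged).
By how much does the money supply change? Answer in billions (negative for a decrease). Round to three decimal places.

Initially m₁ = (1 + 0.4) / (0.08 + 0.01 + 0.4) ≈ 2.8571429, so M₁ = 2.8571429 × 102.4 ≈ 292.5714 billion.
After the change m₂ = (1 + 0.4) / (0.08 + 0.112 + 0.4) ≈ 2.3648649, so M₂ = 2.3648649 × 102.4 ≈ 242.1622 billion.
ΔM = M₂ − M₁ = 242.1622 − 292.5714 = -50.4092 billion.

-50.409 billion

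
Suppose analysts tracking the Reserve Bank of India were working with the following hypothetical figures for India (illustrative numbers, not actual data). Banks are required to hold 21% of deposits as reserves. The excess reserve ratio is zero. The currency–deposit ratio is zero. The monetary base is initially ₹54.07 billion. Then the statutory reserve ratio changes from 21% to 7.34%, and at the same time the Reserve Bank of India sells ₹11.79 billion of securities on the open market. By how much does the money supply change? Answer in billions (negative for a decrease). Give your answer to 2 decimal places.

Before: m₁ = 1 / (0.21) ≈ 4.76190, MB₁ = 54.07, so M₁ = 4.76190 × 54.07 ≈ 257.4759 billion.
After: m₂ = 1 / (0.0734) ≈ 13.62398, MB₂ = 54.07 − 11.79 = 42.28, so M₂ = 13.62398 × 42.28 ≈ 576.0219 billion.
ΔM = M₂ − M₁ = 576.0219 − 257.4759 = 318.546 billion.

₹318.55 billion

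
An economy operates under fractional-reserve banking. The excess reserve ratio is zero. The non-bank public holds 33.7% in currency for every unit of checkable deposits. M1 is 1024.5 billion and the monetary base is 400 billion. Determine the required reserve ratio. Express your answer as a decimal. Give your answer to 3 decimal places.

Using m = M/MB = 1024.5/400 = 2.561250. Since m = (1 + c)/(c + rr + e), the denominator satisfies c + rr + e = (1 + c)/m = (1 + 0.337) / 2.561250 ≈ 0.522011.
With c = 0.337 and e = 0, the required reserve ratio is 0.522011 − 0.337 − 0 = 0.185011.

0.185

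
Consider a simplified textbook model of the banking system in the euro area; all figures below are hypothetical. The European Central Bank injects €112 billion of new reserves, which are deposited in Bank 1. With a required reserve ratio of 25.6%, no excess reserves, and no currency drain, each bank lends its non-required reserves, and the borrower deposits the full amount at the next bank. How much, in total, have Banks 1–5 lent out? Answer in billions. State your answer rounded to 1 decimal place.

€251.3 billion

Bank i lends (1 − rr)^i of the original deposit: Bank 1 lends 112·0.7440 = 83.3280, Bank 2 lends 112·0.7440² ≈ 61.9960, and so on.
Summing a geometric series: total = 112·[0.7440·(1 − 0.7440^5) / (1 − 0.7440)] ≈ 251.2980 billion.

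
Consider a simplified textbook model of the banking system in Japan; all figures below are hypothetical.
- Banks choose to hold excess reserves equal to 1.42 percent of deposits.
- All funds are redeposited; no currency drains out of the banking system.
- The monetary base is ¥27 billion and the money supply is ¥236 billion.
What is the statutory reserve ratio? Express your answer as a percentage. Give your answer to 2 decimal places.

Using m = M/MB = 236/27 ≈ 8.740741. Since m = (1 + c)/(c + rr + e), the denominator satisfies c + rr + e = (1 + c)/m = (1 + 0) / 8.740741 ≈ 0.114407.
With c = 0 and e = 0.0142, the statutory reserve ratio is 0.114407 − 0 − 0.0142 = 0.100207.

10.02%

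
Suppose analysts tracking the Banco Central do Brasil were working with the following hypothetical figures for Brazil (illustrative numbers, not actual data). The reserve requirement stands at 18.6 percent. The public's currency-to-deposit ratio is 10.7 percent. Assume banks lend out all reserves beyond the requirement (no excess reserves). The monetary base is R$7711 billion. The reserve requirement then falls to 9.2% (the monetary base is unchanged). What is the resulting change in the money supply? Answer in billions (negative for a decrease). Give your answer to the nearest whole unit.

R$13761 billion

Initially m₁ = (1 + 0.107) / (0.186 + 0.107) ≈ 3.77816, so M₁ = 3.77816 × 7711 ≈ 29133.3918 billion.
After the change m₂ = (1 + 0.107) / (0.092 + 0.107) ≈ 5.56281, so M₂ = 5.56281 × 7711 ≈ 42894.8279 billion.
ΔM = M₂ − M₁ = 42894.8279 − 29133.3918 = 13761.4361 billion.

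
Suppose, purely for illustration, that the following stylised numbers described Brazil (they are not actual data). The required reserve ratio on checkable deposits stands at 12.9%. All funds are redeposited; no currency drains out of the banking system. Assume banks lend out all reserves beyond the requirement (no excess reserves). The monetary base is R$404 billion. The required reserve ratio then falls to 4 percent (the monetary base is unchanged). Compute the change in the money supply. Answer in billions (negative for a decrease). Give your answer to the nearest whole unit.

Initially m₁ = 1 / (0.129) ≈ 7.7519, so M₁ = 7.7519 × 404 = 3131.7676 billion.
After the change m₂ = 1 / (0.04) = 25, so M₂ = 25 × 404 = 10100 billion.
ΔM = M₂ − M₁ = 10100 − 3131.7676 = 6968.2324 billion.

R$6968 billion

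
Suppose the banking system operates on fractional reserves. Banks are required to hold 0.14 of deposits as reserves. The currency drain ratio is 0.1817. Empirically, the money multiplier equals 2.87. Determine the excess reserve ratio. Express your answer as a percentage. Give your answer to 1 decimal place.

Using m = 2.87. Since m = (1 + c)/(c + rr + e), the denominator satisfies c + rr + e = (1 + c)/m = (1 + 0.1817) / 2.87 ≈ 0.411742.
With c = 0.1817 and rr = 0.14, the excess reserve ratio is 0.411742 − 0.1817 − 0.14 = 0.090042.

9.0%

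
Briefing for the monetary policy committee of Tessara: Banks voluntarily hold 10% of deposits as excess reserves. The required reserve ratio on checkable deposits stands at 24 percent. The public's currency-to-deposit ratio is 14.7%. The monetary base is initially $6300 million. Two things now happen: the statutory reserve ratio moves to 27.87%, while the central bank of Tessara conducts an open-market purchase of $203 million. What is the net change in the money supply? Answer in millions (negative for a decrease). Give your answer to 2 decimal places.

-649.40 million

Before: m₁ = (1 + 0.147) / (0.24 + 0.1 + 0.147) ≈ 2.3552361, MB₁ = 6300, so M₁ = 2.3552361 × 6300 ≈ 14837.9874 million.
After: m₂ = (1 + 0.147) / (0.2787 + 0.1 + 0.147) ≈ 2.1818528, MB₂ = 6300 + 203 = 6503, so M₂ = 2.1818528 × 6503 ≈ 14188.5888 million.
ΔM = M₂ − M₁ = 14188.5888 − 14837.9874 = -649.3986 million.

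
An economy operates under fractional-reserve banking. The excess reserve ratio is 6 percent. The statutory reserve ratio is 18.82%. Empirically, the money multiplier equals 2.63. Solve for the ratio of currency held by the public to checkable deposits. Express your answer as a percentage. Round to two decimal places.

21.30%

Using m = 2.63. From m = (1 + c)/(c + rr + e), rearranging gives 1 + c = m·(c + rr + e), so c·(1 − m) = m·(rr + e) − 1.
Hence c = [m·(rr + e) − 1]/(1 − m) = [2.63 × (0.1882 + 0.06) − 1] / (1 − 2.63) ≈ 0.213027.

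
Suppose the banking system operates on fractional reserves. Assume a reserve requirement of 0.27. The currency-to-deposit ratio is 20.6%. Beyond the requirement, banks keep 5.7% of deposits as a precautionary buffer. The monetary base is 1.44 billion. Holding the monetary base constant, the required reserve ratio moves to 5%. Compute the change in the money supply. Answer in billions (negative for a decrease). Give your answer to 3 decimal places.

Initially m₁ = (1 + 0.206) / (0.27 + 0.057 + 0.206) ≈ 2.26266, so M₁ = 2.26266 × 1.44 ≈ 3.2582 billion.
After the change m₂ = (1 + 0.206) / (0.05 + 0.057 + 0.206) ≈ 3.85304, so M₂ = 3.85304 × 1.44 ≈ 5.5484 billion.
ΔM = M₂ − M₁ = 5.5484 − 3.2582 = 2.2902 billion.

2.290 billion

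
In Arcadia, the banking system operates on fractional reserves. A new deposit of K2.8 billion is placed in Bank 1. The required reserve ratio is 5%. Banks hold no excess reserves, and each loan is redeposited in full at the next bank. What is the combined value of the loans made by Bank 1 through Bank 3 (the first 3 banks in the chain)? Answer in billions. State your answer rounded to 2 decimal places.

K7.59 billion

Bank i lends (1 − rr)^i of the original deposit: Bank 1 lends 2.8·0.9500 = 2.6600, Bank 2 lends 2.8·0.9500² = 2.5270, and so on.
Summing a geometric series: total = 2.8·[0.9500·(1 − 0.9500^3) / (1 − 0.9500)] ≈ 7.5876 billion.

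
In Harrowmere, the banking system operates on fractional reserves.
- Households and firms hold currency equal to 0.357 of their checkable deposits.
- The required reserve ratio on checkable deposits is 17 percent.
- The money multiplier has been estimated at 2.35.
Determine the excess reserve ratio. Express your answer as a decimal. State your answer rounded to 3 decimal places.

0.050

Using m = 2.35. Since m = (1 + c)/(c + rr + e), the denominator satisfies c + rr + e = (1 + c)/m = (1 + 0.357) / 2.35 ≈ 0.577447.
With c = 0.357 and rr = 0.17, the excess reserve ratio is 0.577447 − 0.357 − 0.17 = 0.050447.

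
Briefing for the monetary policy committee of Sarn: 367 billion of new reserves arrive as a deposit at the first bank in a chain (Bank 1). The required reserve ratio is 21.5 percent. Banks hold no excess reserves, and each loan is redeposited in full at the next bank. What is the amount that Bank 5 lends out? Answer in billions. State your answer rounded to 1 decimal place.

109.4 billion

Each bank lends a fraction (1 − rr) = 0.7850 of the deposit it receives, so Bank 5 receives 367·0.7850^4 and lends 367·0.7850^5 ≈ 109.3993 billion.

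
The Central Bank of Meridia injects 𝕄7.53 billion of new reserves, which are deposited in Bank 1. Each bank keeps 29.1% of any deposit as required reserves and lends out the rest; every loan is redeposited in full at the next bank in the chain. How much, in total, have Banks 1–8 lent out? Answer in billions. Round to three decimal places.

Bank i lends (1 − rr)^i of the original deposit: Bank 1 lends 7.53·0.7090 ≈ 5.3388, Bank 2 lends 7.53·0.7090² ≈ 3.7852, and so on.
Summing a geometric series: total = 7.53·[0.7090·(1 − 0.7090^8) / (1 − 0.7090)] ≈ 17.1749 billion.

𝕄17.175 billion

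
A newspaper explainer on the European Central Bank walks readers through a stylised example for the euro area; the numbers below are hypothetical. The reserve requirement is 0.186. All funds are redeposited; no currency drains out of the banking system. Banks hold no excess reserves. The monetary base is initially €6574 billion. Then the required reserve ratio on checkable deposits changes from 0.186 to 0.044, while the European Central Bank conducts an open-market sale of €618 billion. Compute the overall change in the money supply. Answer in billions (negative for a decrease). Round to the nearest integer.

€100020 billion

Before: m₁ = 1 / (0.186) ≈ 5.37634, MB₁ = 6574, so M₁ = 5.37634 × 6574 ≈ 35344.0592 billion.
After: m₂ = 1 / (0.044) ≈ 22.72727, MB₂ = 6574 − 618 = 5956, so M₂ = 22.72727 × 5956 ≈ 135363.6201 billion.
ΔM = M₂ − M₁ = 135363.6201 − 35344.0592 = 100019.5609 billion.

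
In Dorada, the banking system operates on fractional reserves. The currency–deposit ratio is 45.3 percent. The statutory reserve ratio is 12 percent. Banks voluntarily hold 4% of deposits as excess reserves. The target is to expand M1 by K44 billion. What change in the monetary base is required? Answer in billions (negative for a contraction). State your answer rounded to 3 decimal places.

The money multiplier is m = (1 + c) / (rr + e + c) = (1 + 0.453) / (0.12 + 0.04 + 0.453) ≈ 2.370310.
ΔMB = ΔM / m = (+44) / 2.370310 ≈ 18.563 billion.

K18.563 billion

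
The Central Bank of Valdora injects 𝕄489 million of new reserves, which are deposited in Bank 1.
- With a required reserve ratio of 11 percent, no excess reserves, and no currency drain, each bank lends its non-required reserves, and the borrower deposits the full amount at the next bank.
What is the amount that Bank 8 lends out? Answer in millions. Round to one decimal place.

𝕄192.5 million

Each bank lends a fraction (1 − rr) = 0.8900 of the deposit it receives, so Bank 8 receives 489·0.8900^7 and lends 489·0.8900^8 ≈ 192.4992 million.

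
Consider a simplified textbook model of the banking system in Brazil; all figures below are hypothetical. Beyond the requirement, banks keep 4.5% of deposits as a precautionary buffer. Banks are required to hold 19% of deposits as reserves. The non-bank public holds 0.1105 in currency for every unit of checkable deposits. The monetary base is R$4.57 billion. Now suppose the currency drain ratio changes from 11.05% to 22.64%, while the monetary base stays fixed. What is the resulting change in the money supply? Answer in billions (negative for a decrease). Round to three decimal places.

-2.542 billion

Initially m₁ = (1 + 0.1105) / (0.19 + 0.045 + 0.1105) ≈ 3.21418, so M₁ = 3.21418 × 4.57 ≈ 14.6888 billion.
After the change m₂ = (1 + 0.2264) / (0.19 + 0.045 + 0.2264) ≈ 2.65800, so M₂ = 2.65800 × 4.57 ≈ 12.1471 billion.
ΔM = M₂ − M₁ = 12.1471 − 14.6888 = -2.5417 billion.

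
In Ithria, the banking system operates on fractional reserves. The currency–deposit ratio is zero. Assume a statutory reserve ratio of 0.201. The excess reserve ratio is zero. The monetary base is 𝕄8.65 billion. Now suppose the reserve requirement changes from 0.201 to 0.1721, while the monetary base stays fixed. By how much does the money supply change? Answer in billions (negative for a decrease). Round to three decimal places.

𝕄7.227 billion

Initially m₁ = 1 / (0.201) ≈ 4.97512, so M₁ = 4.97512 × 8.65 ≈ 43.0348 billion.
After the change m₂ = 1 / (0.1721) ≈ 5.81058, so M₂ = 5.81058 × 8.65 ≈ 50.2615 billion.
ΔM = M₂ − M₁ = 50.2615 − 43.0348 = 7.2267 billion.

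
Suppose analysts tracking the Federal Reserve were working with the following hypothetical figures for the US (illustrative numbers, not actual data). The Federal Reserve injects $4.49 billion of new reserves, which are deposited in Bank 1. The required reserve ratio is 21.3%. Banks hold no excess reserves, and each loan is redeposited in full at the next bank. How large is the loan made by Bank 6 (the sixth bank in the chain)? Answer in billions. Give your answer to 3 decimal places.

Each bank lends a fraction (1 − rr) = 0.7870 of the deposit it receives, so Bank 6 receives 4.49·0.7870^5 and lends 4.49·0.7870^6 ≈ 1.0668 billion.

$1.067 billion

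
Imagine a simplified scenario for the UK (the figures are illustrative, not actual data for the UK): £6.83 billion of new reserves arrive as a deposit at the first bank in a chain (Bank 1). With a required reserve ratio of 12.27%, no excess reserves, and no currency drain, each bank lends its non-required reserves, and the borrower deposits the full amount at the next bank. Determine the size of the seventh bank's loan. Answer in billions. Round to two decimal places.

£2.73 billion

Each bank lends a fraction (1 − rr) = 0.8773 of the deposit it receives, so Bank 7 receives 6.83·0.8773^6 and lends 6.83·0.8773^7 ≈ 2.7319 billion.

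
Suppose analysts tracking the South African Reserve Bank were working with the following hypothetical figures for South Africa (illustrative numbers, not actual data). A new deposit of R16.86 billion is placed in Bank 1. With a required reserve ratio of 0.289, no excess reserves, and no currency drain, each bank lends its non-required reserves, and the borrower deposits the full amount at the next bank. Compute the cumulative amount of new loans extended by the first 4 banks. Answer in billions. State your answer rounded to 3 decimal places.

Bank i lends (1 − rr)^i of the original deposit: Bank 1 lends 16.86·0.7110 ≈ 11.9875, Bank 2 lends 16.86·0.7110² ≈ 8.5231, and so on.
Summing a geometric series: total = 16.86·[0.7110·(1 − 0.7110^4) / (1 − 0.7110)] ≈ 30.8791 billion.

R30.879 billion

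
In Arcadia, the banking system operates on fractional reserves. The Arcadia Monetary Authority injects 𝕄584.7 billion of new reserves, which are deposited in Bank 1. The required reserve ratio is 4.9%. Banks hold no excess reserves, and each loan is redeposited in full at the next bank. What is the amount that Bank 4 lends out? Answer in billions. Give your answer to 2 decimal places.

Each bank lends a fraction (1 − rr) = 0.9510 of the deposit it receives, so Bank 4 receives 584.7·0.9510^3 and lends 584.7·0.9510^4 ≈ 478.2502 billion.

𝕄478.25 billion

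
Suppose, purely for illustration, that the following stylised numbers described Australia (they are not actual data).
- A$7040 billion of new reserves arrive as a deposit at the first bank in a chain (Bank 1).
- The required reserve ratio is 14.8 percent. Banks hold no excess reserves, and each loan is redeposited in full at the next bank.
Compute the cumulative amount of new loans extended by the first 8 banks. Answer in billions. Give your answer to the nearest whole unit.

A$29275 billion

Bank i lends (1 − rr)^i of the original deposit: Bank 1 lends 7040·0.8520 = 5998.0800, Bank 2 lends 7040·0.8520² ≈ 5110.3642, and so on.
Summing a geometric series: total = 7040·[0.8520·(1 − 0.8520^8) / (1 − 0.8520)] ≈ 29274.5941 billion.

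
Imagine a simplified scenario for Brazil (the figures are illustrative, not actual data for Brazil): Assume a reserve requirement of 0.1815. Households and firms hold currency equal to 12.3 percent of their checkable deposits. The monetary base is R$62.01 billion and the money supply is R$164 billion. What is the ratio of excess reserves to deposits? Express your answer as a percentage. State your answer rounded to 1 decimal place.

Using m = M/MB = 164/62.01 ≈ 2.644735. Since m = (1 + c)/(c + rr + e), the denominator satisfies c + rr + e = (1 + c)/m = (1 + 0.123) / 2.644735 ≈ 0.424617.
With c = 0.123 and rr = 0.1815, the ratio of excess reserves to deposits is 0.424617 − 0.123 − 0.1815 = 0.120117.

12.0%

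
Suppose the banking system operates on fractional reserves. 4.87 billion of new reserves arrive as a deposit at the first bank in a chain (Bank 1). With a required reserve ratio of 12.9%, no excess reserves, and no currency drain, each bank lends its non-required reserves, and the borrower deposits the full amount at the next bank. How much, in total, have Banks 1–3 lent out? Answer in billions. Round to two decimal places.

11.15 billion

Bank i lends (1 − rr)^i of the original deposit: Bank 1 lends 4.87·0.8710 ≈ 4.2418, Bank 2 lends 4.87·0.8710² ≈ 3.6946, and so on.
Summing a geometric series: total = 4.87·[0.8710·(1 − 0.8710^3) / (1 − 0.8710)] ≈ 11.1543 billion.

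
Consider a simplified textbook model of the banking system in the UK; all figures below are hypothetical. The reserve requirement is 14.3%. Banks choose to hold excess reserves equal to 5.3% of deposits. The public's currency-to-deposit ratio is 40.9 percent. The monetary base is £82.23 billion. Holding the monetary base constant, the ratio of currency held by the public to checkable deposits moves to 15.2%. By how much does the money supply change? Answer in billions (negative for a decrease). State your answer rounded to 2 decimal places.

£80.70 billion

Initially m₁ = (1 + 0.409) / (0.143 + 0.053 + 0.409) ≈ 2.32893, so M₁ = 2.32893 × 82.23 ≈ 191.5079 billion.
After the change m₂ = (1 + 0.152) / (0.143 + 0.053 + 0.152) ≈ 3.31034, so M₂ = 3.31034 × 82.23 ≈ 272.2093 billion.
ΔM = M₂ − M₁ = 272.2093 − 191.5079 = 80.7014 billion.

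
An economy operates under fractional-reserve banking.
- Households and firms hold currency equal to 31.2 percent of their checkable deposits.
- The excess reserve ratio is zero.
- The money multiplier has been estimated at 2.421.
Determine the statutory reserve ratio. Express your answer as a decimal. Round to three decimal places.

0.230

Using m = 2.421. Since m = (1 + c)/(c + rr + e), the denominator satisfies c + rr + e = (1 + c)/m = (1 + 0.312) / 2.421 ≈ 0.541925.
With c = 0.312 and e = 0, the statutory reserve ratio is 0.541925 − 0.312 − 0 = 0.229925.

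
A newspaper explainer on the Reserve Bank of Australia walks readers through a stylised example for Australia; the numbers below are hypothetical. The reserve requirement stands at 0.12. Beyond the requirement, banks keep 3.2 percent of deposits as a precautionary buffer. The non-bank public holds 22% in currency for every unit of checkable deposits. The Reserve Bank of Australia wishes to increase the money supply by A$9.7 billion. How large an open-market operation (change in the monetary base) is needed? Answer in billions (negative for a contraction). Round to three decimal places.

A$2.958 billion

The money multiplier is m = (1 + c) / (rr + e + c) = (1 + 0.22) / (0.12 + 0.032 + 0.22) ≈ 3.27957.
ΔMB = ΔM / m = (+9.7) / 3.27957 ≈ 2.9577 billion.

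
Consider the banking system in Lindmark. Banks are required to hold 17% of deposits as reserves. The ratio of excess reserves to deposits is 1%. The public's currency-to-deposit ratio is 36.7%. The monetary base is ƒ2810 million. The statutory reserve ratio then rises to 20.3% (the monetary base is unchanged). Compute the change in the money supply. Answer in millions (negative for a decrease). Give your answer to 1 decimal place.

Initially m₁ = (1 + 0.367) / (0.17 + 0.01 + 0.367) ≈ 2.499086, so M₁ = 2.499086 × 2810 ≈ 7022.4317 million.
After the change m₂ = (1 + 0.367) / (0.203 + 0.01 + 0.367) ≈ 2.356897, so M₂ = 2.356897 × 2810 ≈ 6622.8806 million.
ΔM = M₂ − M₁ = 6622.8806 − 7022.4317 = -399.5511 million.

-399.6 million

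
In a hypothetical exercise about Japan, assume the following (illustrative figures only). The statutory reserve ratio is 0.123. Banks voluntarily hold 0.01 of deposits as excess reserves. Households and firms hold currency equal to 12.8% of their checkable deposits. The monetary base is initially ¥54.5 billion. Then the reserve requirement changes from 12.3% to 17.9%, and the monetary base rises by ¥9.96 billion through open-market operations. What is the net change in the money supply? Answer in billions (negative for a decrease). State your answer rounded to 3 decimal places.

Before: m₁ = (1 + 0.128) / (0.123 + 0.01 + 0.128) ≈ 4.321839, MB₁ = 54.5, so M₁ = 4.321839 × 54.5 ≈ 235.5402 billion.
After: m₂ = (1 + 0.128) / (0.179 + 0.01 + 0.128) ≈ 3.558360, MB₂ = 54.5 + 9.96 = 64.46, so M₂ = 3.558360 × 64.46 ≈ 229.3719 billion.
ΔM = M₂ − M₁ = 229.3719 − 235.5402 = -6.1683 billion.

-6.168 billion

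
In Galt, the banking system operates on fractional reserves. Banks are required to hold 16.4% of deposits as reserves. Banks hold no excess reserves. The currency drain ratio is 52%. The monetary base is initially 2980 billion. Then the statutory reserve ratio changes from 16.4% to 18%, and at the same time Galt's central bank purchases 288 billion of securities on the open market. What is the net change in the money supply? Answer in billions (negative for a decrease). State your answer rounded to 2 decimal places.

Before: m₁ = (1 + 0.52) / (0.164 + 0.52) ≈ 2.2222222, MB₁ = 2980, so M₁ = 2.2222222 × 2980 ≈ 6622.2222 billion.
After: m₂ = (1 + 0.52) / (0.18 + 0.52) ≈ 2.1714286, MB₂ = 2980 + 288 = 3268, so M₂ = 2.1714286 × 3268 ≈ 7096.2287 billion.
ΔM = M₂ − M₁ = 7096.2287 − 6622.2222 = 474.0065 billion.

474.01 billion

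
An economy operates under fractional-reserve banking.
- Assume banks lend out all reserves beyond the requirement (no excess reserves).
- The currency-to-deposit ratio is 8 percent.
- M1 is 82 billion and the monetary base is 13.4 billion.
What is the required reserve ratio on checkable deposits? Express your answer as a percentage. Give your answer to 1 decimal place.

Using m = M/MB = 82/13.4 ≈ 6.119403. Since m = (1 + c)/(c + rr + e), the denominator satisfies c + rr + e = (1 + c)/m = (1 + 0.08) / 6.119403 ≈ 0.176488.
With c = 0.08 and e = 0, the required reserve ratio on checkable deposits is 0.176488 − 0.08 − 0 = 0.096488.

9.6%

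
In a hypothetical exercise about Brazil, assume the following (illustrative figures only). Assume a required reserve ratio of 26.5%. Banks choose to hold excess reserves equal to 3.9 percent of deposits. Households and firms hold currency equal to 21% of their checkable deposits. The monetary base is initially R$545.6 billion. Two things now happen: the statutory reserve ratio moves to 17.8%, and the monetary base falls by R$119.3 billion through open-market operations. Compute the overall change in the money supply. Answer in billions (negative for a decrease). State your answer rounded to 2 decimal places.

-76.37 billion

Before: m₁ = (1 + 0.21) / (0.265 + 0.039 + 0.21) ≈ 2.354086, MB₁ = 545.6, so M₁ = 2.354086 × 545.6 ≈ 1284.3893 billion.
After: m₂ = (1 + 0.21) / (0.178 + 0.039 + 0.21) ≈ 2.833724, MB₂ = 545.6 − 119.3 = 426.3, so M₂ = 2.833724 × 426.3 ≈ 1208.0165 billion.
ΔM = M₂ − M₁ = 1208.0165 − 1284.3893 = -76.3728 billion.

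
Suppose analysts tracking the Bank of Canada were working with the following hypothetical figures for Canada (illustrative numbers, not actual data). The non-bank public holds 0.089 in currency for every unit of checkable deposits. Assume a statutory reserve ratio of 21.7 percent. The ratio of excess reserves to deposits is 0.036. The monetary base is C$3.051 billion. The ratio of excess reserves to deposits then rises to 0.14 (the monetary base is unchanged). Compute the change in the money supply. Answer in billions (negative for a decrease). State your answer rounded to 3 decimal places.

Initially m₁ = (1 + 0.089) / (0.217 + 0.036 + 0.089) ≈ 3.18421, so M₁ = 3.18421 × 3.051 ≈ 9.715 billion.
After the change m₂ = (1 + 0.089) / (0.217 + 0.14 + 0.089) ≈ 2.44170, so M₂ = 2.44170 × 3.051 ≈ 7.4496 billion.
ΔM = M₂ − M₁ = 7.4496 − 9.715 = -2.2654 billion.

-2.265 billion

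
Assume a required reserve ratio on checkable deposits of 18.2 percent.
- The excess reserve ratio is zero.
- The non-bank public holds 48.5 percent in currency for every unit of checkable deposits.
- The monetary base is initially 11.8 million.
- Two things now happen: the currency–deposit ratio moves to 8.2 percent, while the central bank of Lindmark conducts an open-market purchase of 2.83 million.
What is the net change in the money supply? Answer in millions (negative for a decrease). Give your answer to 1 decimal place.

33.7 million

Before: m₁ = (1 + 0.485) / (0.182 + 0.485) ≈ 2.2264, MB₁ = 11.8, so M₁ = 2.2264 × 11.8 ≈ 26.2715 million.
After: m₂ = (1 + 0.082) / (0.182 + 0.082) ≈ 4.0985, MB₂ = 11.8 + 2.83 = 14.63, so M₂ = 4.0985 × 14.63 ≈ 59.9611 million.
ΔM = M₂ − M₁ = 59.9611 − 26.2715 = 33.6896 million.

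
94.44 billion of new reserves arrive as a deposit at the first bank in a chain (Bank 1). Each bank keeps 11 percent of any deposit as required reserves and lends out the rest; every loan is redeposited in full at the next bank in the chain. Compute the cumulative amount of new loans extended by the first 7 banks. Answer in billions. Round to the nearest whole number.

426 billion

Bank i lends (1 − rr)^i of the original deposit: Bank 1 lends 94.44·0.8900 = 84.0516, Bank 2 lends 94.44·0.8900² ≈ 74.8059, and so on.
Summing a geometric series: total = 94.44·[0.8900·(1 − 0.8900^7) / (1 − 0.8900)] ≈ 426.1314 billion.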